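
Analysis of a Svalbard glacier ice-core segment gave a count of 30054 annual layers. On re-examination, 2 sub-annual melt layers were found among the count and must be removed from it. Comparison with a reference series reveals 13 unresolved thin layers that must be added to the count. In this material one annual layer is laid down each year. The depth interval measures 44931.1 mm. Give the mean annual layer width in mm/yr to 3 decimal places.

After corrections the count is 30054 − 2 + 13 = 30065 annual layers.
Mean rate = 44931.1 mm / 30065 years ≈ 1.494 mm/yr.

1.494 mm/yr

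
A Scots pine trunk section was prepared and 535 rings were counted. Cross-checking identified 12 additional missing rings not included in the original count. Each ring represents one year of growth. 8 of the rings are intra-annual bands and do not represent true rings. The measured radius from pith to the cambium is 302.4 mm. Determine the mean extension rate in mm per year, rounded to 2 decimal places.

Correcting the raw count gives 535 − 8 + 12 = 539 true rings.
302.4 mm over 539 years gives 302.4 / 539 ≈ 0.56 mm per year.

0.56 mm per year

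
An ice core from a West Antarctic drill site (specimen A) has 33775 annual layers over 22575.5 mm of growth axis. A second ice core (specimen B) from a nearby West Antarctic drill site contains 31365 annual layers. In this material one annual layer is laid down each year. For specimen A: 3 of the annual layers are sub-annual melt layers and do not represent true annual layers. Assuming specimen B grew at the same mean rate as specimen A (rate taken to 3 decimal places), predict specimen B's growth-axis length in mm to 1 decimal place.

Specimen A: true annual layer count = 33775 − 3 = 33772.
A: Mean rate = 22575.5 mm / 33772 years ≈ 0.668 mm/year.
For B, 0.668 mm/year × 31365 years = 20951.8 mm.

20951.8 mm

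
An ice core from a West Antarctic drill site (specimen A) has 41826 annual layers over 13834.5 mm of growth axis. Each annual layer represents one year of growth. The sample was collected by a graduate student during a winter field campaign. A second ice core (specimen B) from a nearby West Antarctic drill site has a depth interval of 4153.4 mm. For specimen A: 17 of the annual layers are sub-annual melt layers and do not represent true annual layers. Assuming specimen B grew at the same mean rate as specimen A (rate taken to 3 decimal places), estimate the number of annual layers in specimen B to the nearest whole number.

12548 annual layers

Specimen A: adjusted count: 41826 − 17 = 41809 annual layers.
A: Extension rate ≈ 13834.5 / 41809 = 0.331 mm/yr.
B spans 4153.4 / 0.331 = 12548.04 years ≈ 12548 annual layers.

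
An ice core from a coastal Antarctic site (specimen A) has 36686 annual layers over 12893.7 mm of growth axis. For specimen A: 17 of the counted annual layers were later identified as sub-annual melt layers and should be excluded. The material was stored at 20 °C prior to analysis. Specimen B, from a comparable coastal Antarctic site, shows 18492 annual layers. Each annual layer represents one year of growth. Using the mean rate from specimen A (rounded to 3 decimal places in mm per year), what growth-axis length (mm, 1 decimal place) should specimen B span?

6509.2 mm

Specimen A: true annual layer count = 36686 − 17 = 36669.
A: Mean rate = 12893.7 mm / 36669 years ≈ 0.352 mm per year.
For B, 0.352 mm/year × 18492 years = 6509.2 mm.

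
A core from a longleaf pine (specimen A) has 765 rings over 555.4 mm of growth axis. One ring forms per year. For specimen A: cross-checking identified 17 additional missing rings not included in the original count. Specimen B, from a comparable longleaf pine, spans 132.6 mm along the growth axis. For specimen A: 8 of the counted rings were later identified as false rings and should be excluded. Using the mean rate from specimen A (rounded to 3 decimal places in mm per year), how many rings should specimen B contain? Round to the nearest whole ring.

Specimen A: true ring count = 765 − 8 + 17 = 774.
A: 555.4 mm over 774 years gives 555.4 / 774 ≈ 0.718 mm/year.
B spans 132.6 / 0.718 = 184.68 years ≈ 185 rings.

185 rings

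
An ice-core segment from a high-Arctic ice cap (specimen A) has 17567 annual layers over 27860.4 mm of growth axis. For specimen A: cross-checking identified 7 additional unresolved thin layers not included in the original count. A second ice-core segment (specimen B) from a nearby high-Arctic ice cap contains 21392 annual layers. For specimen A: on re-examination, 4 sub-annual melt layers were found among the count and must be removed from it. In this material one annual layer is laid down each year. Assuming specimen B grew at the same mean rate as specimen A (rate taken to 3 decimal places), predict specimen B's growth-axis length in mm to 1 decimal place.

Specimen A: adjusted count: 17567 − 4 + 7 = 17570 annual layers.
A: Extension rate ≈ 27860.4 / 17570 = 1.586 mm/yr.
B's length ≈ 1.586 × 21392 = 33927.7 mm.

33927.7 mm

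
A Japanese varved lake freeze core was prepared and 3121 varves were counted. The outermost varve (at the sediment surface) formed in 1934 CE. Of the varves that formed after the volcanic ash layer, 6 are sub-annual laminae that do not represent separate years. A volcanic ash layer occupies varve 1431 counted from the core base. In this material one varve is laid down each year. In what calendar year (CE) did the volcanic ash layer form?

250 CE

3121 − 1431 = 1690 varves lie beyond the volcanic ash layer toward the sediment surface.
1690 − 6 false = 1684 true varves after the volcanic ash layer.
Counting back 1684 years from 1934 CE places the volcanic ash layer in 1934 − 1684 = 250 CE.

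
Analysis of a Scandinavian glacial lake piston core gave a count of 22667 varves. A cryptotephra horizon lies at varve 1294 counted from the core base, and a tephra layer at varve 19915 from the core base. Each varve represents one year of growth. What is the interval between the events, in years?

The two markers are separated by 19915 − 1294 = 18621 varves.
At one varve per year, 18621 years elapsed between them.

18621 years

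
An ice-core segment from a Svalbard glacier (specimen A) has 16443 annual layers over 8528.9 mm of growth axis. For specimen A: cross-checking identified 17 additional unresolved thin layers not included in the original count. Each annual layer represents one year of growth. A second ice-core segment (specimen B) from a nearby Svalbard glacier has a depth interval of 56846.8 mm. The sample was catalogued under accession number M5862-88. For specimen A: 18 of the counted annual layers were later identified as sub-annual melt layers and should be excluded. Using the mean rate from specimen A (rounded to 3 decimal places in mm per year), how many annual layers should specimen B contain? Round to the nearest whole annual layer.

Specimen A: after corrections the count is 16443 − 18 + 17 = 16442 annual layers.
A: Mean rate = 8528.9 mm / 16442 years ≈ 0.519 mm per year.
B spans 56846.8 / 0.519 = 109531.41 years ≈ 109531 annual layers.

109531 annual layers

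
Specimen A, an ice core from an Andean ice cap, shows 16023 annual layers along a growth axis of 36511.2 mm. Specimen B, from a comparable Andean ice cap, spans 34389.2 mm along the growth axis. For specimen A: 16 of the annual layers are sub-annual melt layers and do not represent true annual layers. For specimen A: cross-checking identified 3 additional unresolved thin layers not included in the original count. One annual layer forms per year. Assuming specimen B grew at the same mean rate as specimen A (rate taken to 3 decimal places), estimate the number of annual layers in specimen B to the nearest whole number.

Specimen A: after corrections the count is 16023 − 16 + 3 = 16010 annual layers.
A: Extension rate ≈ 36511.2 / 16010 = 2.281 mm per year.
For B, 34389.2 / 2.281 = 15076.37 years ≈ 15076 annual layers.

15076 annual layers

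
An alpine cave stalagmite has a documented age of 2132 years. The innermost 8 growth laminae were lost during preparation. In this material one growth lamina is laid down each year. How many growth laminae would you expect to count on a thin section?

Expected growth laminae over 2132 years: 2132.
2132 − 8 missed = 2124 growth laminae expected in the prepared section.

2124 growth laminae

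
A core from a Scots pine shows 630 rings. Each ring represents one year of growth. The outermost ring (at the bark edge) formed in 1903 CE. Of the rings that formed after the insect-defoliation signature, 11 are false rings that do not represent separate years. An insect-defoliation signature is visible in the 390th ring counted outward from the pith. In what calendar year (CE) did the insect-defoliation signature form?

630 − 390 = 240 rings lie beyond the insect-defoliation signature toward the bark edge.
Removing the 11 false rings leaves 240 − 11 = 229 true rings beyond the insect-defoliation signature.
The ring at the bark edge is 1903 CE, so the insect-defoliation signature dates to 1903 − 229 = 1674 CE.

1674 CE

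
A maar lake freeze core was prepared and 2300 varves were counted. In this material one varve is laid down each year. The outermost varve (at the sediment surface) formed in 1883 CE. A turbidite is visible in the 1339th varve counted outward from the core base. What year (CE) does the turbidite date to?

922 CE

The turbidite sits at varve 1339 from the core base, so 2300 − 1339 = 961 varves formed after it.
The varve at the sediment surface is 1883 CE, so the turbidite dates to 1883 − 961 = 922 CE.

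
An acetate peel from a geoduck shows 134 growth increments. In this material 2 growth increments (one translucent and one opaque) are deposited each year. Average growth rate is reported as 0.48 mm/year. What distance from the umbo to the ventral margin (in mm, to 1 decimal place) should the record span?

134 growth increments at 2 per year is 134 / 2 = 67 years.
67 years at 0.48 mm/year gives 0.48 × 67 = 32.2 mm.

32.2 mm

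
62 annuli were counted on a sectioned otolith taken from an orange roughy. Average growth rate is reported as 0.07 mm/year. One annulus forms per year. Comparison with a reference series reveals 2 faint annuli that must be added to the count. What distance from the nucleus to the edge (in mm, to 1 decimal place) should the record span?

4.5 mm

Correcting the raw count gives 62 + 2 = 64 true annuli.
Predicted length = 0.07 mm/year × 64 years = 4.5 mm.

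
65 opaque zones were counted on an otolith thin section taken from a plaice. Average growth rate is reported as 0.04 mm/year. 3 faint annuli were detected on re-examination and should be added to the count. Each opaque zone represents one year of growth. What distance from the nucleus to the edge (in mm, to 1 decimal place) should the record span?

2.7 mm

After corrections the count is 65 + 3 = 68 opaque zones.
Predicted length = 0.04 mm/year × 68 years = 2.7 mm.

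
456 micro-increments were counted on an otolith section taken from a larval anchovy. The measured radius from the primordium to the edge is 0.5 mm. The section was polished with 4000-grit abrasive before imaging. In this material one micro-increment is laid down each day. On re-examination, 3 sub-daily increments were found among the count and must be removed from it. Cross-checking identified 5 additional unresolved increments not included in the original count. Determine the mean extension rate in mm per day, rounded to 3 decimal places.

0.001 mm per day

True micro-increment count = 456 − 3 + 5 = 458.
0.5 mm over 458 days gives 0.5 / 458 ≈ 0.001 mm per day.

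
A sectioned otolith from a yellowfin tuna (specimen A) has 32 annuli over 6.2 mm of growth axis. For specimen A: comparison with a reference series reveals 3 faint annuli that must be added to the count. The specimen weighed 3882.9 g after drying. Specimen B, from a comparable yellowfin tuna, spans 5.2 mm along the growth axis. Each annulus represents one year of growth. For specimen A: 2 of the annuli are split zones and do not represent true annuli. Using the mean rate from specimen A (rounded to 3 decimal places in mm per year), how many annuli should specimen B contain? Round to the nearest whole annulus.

28 annuli

Specimen A: true annulus count = 32 − 2 + 3 = 33.
A: Extension rate ≈ 6.2 / 33 = 0.188 mm/year.
For B, 5.2 / 0.188 = 27.66 years ≈ 28 annuli.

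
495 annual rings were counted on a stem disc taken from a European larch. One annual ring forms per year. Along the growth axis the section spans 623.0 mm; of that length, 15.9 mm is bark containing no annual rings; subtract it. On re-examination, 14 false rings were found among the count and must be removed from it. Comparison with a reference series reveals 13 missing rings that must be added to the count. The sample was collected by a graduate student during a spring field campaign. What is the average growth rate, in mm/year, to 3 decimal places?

1.229 mm/year

True annual ring count = 495 − 14 + 13 = 494.
Net length = 623.0 − 15.9 = 607.1 mm.
Mean rate = 607.1 mm / 494 years ≈ 1.229 mm/year.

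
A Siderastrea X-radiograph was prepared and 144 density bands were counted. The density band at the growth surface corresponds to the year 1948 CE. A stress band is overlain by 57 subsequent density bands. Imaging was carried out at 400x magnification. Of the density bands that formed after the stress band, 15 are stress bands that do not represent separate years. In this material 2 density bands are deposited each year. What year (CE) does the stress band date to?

There are 57 density bands younger than the stress band.
57 − 15 false = 42 true density bands after the stress band.
42 density bands at 2 per year is 42 / 2 = 21 years.
The density band at the growth surface is 1948 CE, so the stress band dates to 1948 − 21 = 1927 CE.

1927 CE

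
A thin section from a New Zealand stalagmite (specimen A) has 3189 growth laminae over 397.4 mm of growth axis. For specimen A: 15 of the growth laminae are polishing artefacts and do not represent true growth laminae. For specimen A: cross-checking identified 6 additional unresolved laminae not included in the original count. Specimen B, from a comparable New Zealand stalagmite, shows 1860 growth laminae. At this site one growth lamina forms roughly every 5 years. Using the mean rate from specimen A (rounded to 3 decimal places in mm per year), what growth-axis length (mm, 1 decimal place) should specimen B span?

232.5 mm

Specimen A: correcting the raw count gives 3189 − 15 + 6 = 3180 true growth laminae.
Specimen A: at 5 years per growth lamina, 3180 × 5 = 15900 years.
A: Mean rate = 397.4 mm / 15900 years ≈ 0.025 mm/year.
Specimen B: 1860 growth laminae at 5 years each span 1860 × 5 = 9300 years. B's length ≈ 0.025 × 9300 = 232.5 mm.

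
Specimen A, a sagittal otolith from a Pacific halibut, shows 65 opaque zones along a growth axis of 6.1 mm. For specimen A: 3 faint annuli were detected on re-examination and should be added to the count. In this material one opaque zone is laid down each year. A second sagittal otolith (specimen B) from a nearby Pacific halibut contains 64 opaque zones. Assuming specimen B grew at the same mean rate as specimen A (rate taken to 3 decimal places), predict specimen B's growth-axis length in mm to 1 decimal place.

Specimen A: true opaque zone count = 65 + 3 = 68.
A: Extension rate ≈ 6.1 / 68 = 0.090 mm per year.
Length of B = 0.090 × 64 = 5.8 mm.

5.8 mm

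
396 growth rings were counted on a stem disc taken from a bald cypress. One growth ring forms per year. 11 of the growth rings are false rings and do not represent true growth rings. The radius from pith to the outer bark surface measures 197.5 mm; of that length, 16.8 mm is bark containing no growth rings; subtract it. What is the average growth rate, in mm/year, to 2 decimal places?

True growth ring count = 396 − 11 = 385.
Net length = 197.5 − 16.8 = 180.7 mm.
Extension rate ≈ 180.7 / 385 = 0.47 mm/year.

0.47 mm/year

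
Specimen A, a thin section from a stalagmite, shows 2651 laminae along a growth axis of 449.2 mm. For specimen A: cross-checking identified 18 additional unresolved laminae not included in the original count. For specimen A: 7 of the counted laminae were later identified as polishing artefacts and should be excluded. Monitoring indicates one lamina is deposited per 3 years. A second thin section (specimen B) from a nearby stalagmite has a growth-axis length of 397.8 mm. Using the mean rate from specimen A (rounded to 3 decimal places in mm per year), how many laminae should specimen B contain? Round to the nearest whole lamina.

Specimen A: after corrections the count is 2651 − 7 + 18 = 2662 laminae.
Specimen A: multiplying by 3 years per lamina: 2662 × 3 = 7986 years.
A: Mean rate = 449.2 mm / 7986 years ≈ 0.056 mm/yr.
Specimen B: 397.8 mm / 0.056 mm per year = 7103.57 years; at 3 years per lamina that is 7103.57 / 3 ≈ 2368 laminae.

2368 laminae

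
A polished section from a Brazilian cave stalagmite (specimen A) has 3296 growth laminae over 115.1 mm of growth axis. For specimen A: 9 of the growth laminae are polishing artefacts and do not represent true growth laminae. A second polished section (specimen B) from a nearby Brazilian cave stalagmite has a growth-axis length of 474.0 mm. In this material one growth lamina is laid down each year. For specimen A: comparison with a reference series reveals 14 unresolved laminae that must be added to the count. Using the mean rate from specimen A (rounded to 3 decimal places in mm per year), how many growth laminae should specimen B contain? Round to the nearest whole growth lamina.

Specimen A: true growth lamina count = 3296 − 9 + 14 = 3301.
A: Mean rate = 115.1 mm / 3301 years ≈ 0.035 mm/year.
Specimen B: 474.0 mm / 0.035 mm per year = 13542.86 years ≈ 13543 growth laminae.

13543 growth laminae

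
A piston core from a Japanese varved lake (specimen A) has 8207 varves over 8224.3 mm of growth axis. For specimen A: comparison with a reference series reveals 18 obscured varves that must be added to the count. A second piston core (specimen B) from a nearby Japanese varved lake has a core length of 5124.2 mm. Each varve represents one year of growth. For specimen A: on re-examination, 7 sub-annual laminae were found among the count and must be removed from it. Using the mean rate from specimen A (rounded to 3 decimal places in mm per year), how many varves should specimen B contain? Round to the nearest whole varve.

5119 varves

Specimen A: true varve count = 8207 − 7 + 18 = 8218.
A: Extension rate ≈ 8224.3 / 8218 = 1.001 mm/yr.
Specimen B: 5124.2 mm / 1.001 mm per year = 5119.08 years ≈ 5119 varves.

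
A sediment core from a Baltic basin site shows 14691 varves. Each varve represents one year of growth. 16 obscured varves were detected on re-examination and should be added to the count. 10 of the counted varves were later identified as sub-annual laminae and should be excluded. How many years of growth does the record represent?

True varve count = 14691 − 10 + 16 = 14697.
One varve per year makes the duration 14697 years.

14697 years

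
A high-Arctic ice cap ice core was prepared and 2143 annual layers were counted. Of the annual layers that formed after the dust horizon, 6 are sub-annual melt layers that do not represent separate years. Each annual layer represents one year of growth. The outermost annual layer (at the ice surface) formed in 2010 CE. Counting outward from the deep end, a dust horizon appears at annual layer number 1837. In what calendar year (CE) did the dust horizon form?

1710 CE

2143 − 1837 = 306 annual layers lie beyond the dust horizon toward the ice surface.
Removing the 6 false annual layers leaves 306 − 6 = 300 true annual layers beyond the dust horizon.
2010 − 300 = 1710 CE.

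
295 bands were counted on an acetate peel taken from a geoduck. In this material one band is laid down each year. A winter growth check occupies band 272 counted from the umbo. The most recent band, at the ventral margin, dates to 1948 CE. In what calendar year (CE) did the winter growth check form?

1925 CE

Between band 272 and the ventral margin there are 295 − 272 = 23 bands.
1948 − 23 = 1925 CE.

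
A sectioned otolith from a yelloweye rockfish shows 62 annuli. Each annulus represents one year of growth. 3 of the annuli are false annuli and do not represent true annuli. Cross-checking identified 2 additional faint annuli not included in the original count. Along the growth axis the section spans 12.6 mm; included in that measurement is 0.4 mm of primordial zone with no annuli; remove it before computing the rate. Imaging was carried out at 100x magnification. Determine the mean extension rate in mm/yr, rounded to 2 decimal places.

After corrections the count is 62 − 3 + 2 = 61 annuli.
The growth record spans 12.6 − 0.4 = 12.2 mm.
Extension rate ≈ 12.2 / 61 = 0.20 mm/yr.

0.20 mm/yr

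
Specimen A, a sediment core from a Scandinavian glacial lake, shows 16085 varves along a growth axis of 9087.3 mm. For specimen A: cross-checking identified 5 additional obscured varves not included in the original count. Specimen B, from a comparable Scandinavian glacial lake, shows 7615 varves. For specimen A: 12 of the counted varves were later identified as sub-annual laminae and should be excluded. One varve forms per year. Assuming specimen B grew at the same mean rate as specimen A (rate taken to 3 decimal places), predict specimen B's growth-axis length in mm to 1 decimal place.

4302.5 mm

Specimen A: true varve count = 16085 − 12 + 5 = 16078.
A: Extension rate ≈ 9087.3 / 16078 = 0.565 mm/yr.
Length of B = 0.565 × 7615 = 4302.5 mm.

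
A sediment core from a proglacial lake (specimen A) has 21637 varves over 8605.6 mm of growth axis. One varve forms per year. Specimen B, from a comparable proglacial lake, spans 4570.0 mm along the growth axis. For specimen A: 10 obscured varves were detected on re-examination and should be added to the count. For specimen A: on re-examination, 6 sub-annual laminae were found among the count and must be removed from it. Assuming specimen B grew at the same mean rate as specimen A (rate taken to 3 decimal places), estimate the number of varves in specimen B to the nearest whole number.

Specimen A: correcting the raw count gives 21637 − 6 + 10 = 21641 true varves.
A: Mean rate = 8605.6 mm / 21641 years ≈ 0.398 mm/year.
B spans 4570.0 / 0.398 = 11482.41 years ≈ 11482 varves.

11482 varves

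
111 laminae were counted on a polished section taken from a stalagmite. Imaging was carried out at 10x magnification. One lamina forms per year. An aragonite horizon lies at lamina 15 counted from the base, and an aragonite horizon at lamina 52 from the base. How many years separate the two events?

Separation: 52 − 15 = 37 laminae.
That is 37 years at one lamina per year.

37 yr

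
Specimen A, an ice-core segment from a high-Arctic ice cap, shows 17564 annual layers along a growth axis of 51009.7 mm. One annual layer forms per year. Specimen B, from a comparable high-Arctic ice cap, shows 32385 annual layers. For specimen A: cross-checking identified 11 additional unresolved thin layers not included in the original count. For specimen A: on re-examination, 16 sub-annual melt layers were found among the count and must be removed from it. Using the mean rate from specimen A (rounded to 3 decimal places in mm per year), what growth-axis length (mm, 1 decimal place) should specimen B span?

Specimen A: after corrections the count is 17564 − 16 + 11 = 17559 annual layers.
A: 51009.7 mm over 17559 years gives 51009.7 / 17559 ≈ 2.905 mm/yr.
B's length ≈ 2.905 × 32385 = 94078.4 mm.

94078.4 mm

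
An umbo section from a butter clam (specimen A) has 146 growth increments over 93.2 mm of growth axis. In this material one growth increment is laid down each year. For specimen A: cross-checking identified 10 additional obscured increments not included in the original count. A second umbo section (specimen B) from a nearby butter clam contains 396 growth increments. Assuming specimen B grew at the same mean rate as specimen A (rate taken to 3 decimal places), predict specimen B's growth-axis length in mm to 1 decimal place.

236.4 mm

Specimen A: adjusted count: 146 + 10 = 156 growth increments.
A: Extension rate ≈ 93.2 / 156 = 0.597 mm/yr.
For B, 0.597 mm/year × 396 years = 236.4 mm.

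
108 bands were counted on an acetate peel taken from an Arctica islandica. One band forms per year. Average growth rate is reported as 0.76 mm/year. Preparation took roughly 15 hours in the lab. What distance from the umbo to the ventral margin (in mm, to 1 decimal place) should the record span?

The record spans 108 years at 0.76 mm per year.
108 years at 0.76 mm/year gives 0.76 × 108 = 82.1 mm.

82.1 mm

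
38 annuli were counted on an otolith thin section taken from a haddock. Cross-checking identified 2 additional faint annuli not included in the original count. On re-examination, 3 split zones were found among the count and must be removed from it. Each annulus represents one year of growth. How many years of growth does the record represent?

37 yr

True annulus count = 38 − 3 + 2 = 37.
With a one-to-one annulus periodicity this is 37 years.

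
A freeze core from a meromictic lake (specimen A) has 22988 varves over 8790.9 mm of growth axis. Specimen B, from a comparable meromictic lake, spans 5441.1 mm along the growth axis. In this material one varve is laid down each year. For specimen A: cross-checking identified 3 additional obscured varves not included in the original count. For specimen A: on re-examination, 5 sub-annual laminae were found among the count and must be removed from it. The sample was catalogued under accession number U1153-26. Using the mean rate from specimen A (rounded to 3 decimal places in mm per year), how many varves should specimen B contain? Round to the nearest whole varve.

14244 varves

Specimen A: adjusted count: 22988 − 5 + 3 = 22986 varves.
A: 8790.9 mm over 22986 years gives 8790.9 / 22986 ≈ 0.382 mm per year.
For B, 5441.1 / 0.382 = 14243.72 years ≈ 14244 varves.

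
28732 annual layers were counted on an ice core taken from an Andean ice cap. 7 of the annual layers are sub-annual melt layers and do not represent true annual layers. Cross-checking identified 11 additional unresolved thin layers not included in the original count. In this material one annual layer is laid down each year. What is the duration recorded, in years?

28736 years

Adjusted count: 28732 − 7 + 11 = 28736 annual layers.
With a one-to-one annual layer periodicity this is 28736 years.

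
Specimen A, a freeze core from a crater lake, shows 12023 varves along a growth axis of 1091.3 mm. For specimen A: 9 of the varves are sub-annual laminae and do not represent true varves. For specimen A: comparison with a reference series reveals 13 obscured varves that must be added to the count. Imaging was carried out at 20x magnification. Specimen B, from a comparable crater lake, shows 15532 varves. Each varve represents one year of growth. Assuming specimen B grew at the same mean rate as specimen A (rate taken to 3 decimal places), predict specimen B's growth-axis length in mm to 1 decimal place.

Specimen A: after corrections the count is 12023 − 9 + 13 = 12027 varves.
A: 1091.3 mm over 12027 years gives 1091.3 / 12027 ≈ 0.091 mm per year.
For B, 0.091 mm/year × 15532 years = 1413.4 mm.

1413.4 mm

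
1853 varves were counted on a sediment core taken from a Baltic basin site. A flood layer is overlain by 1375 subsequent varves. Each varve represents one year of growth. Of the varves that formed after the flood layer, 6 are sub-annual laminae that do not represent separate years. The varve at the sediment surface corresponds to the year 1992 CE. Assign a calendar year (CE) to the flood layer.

623 CE

1375 varves formed after the flood layer.
1375 − 6 false = 1369 true varves after the flood layer.
1992 − 1369 = 623 CE.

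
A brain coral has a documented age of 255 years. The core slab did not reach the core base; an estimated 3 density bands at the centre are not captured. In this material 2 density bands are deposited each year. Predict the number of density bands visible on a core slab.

507 density bands

With 2 density bands per year, 255 years would produce 255 × 2 = 510 density bands.
Less the 3 uncaptured density bands: 510 − 3 = 507.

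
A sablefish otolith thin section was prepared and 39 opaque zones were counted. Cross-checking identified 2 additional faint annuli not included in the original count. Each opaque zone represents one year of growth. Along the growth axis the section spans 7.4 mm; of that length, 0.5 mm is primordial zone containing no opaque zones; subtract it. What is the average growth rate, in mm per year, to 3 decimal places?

Correcting the raw count gives 39 + 2 = 41 true opaque zones.
The growth record spans 7.4 − 0.5 = 6.9 mm.
Mean rate = 6.9 mm / 41 years ≈ 0.168 mm per year.

0.168 mm per year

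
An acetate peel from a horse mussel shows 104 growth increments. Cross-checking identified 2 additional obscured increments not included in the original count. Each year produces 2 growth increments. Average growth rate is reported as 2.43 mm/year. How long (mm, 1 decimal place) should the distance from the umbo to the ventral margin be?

128.8 mm

Correcting the raw count gives 104 + 2 = 106 true growth increments.
With 2 growth increments per year, 106 / 2 = 53 years.
Length ≈ 2.43 × 53 = 128.8 mm.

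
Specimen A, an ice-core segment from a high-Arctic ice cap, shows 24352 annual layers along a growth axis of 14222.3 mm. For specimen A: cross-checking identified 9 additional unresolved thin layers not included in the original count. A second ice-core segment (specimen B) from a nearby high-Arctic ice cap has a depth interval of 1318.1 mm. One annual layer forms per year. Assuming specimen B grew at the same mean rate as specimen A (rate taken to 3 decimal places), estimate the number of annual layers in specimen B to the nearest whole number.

2257 annual layers

Specimen A: adjusted count: 24352 + 9 = 24361 annual layers.
A: Mean rate = 14222.3 mm / 24361 years ≈ 0.584 mm per year.
For B, 1318.1 / 0.584 = 2257.02 years ≈ 2257 annual layers.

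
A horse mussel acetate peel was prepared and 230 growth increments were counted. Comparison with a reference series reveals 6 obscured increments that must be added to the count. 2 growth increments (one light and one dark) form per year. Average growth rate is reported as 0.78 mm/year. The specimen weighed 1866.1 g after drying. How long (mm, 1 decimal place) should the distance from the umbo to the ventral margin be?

Adjusted count: 230 + 6 = 236 growth increments.
With 2 growth increments per year, 236 / 2 = 118 years.
118 years at 0.78 mm/year gives 0.78 × 118 = 92.0 mm.

92.0 mm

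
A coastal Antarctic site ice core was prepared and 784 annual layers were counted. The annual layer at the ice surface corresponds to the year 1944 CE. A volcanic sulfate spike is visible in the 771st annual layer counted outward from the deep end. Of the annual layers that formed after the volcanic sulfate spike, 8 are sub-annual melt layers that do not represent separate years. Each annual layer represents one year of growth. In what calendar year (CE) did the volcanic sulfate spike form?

1939 CE

Between annual layer 771 and the ice surface there are 784 − 771 = 13 annual layers.
Removing the 8 false annual layers leaves 13 − 8 = 5 true annual layers beyond the volcanic sulfate spike.
The annual layer at the ice surface is 1944 CE, so the volcanic sulfate spike dates to 1944 − 5 = 1939 CE.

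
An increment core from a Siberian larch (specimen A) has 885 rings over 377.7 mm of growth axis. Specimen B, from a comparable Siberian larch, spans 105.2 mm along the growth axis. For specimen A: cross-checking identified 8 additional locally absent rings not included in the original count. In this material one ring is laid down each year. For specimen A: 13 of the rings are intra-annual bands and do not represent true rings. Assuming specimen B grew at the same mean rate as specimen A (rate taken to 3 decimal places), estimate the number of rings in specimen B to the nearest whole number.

Specimen A: true ring count = 885 − 13 + 8 = 880.
A: Extension rate ≈ 377.7 / 880 = 0.429 mm per year.
For B, 105.2 / 0.429 = 245.22 years ≈ 245 rings.

245 rings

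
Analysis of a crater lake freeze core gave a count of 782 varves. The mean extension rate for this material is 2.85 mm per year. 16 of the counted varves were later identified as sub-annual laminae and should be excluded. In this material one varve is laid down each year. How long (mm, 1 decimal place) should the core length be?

Adjusted count: 782 − 16 = 766 varves.
766 years at 2.85 mm/year gives 2.85 × 766 = 2183.1 mm.

2183.1 mm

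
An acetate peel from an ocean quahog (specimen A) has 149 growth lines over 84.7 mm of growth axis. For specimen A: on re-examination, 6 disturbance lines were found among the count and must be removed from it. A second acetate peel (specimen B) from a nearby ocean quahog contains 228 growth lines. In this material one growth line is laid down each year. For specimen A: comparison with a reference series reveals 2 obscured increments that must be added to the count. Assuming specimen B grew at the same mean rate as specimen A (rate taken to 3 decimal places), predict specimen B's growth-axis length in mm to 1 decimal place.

133.2 mm

Specimen A: adjusted count: 149 − 6 + 2 = 145 growth lines.
A: 84.7 mm over 145 years gives 84.7 / 145 ≈ 0.584 mm/yr.
B's length ≈ 0.584 × 228 = 133.2 mm.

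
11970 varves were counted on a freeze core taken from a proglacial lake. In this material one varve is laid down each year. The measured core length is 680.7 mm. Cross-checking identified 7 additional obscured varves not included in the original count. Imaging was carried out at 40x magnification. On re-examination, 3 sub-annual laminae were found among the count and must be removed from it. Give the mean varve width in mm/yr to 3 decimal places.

0.057 mm/yr

After corrections the count is 11970 − 3 + 7 = 11974 varves.
680.7 mm over 11974 years gives 680.7 / 11974 ≈ 0.057 mm/yr.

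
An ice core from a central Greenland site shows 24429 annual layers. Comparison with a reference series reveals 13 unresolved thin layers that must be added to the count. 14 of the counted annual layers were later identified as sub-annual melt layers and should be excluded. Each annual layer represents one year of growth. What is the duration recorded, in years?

24428 years

Correcting the raw count gives 24429 − 14 + 13 = 24428 true annual layers.
At one annual layer per year, that is 24428 years.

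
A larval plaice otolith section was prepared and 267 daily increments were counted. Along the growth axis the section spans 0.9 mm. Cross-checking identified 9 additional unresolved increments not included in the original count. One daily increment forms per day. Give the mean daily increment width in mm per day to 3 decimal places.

Adjusted count: 267 + 9 = 276 daily increments.
0.9 mm over 276 days gives 0.9 / 276 ≈ 0.003 mm per day.

0.003 mm per day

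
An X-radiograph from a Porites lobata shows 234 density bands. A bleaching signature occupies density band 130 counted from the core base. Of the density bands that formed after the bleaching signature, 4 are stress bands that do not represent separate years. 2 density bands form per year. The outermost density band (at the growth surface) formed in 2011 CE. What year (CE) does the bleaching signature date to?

1961 CE

The bleaching signature sits at density band 130 from the core base, so 234 − 130 = 104 density bands formed after it.
Excluding 4 false density bands: 104 − 4 = 100.
Dividing by 2 density bands per year: 100 / 2 = 50 years.
2011 − 50 = 1961 CE.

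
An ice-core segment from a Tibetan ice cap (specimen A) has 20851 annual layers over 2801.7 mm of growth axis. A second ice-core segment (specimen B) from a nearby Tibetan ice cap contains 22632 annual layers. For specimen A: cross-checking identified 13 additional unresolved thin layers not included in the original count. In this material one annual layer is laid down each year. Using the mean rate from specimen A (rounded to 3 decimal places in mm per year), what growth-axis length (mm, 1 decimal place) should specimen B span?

3032.7 mm

Specimen A: after corrections the count is 20851 + 13 = 20864 annual layers.
A: 2801.7 mm over 20864 years gives 2801.7 / 20864 ≈ 0.134 mm per year.
B's length ≈ 0.134 × 22632 = 3032.7 mm.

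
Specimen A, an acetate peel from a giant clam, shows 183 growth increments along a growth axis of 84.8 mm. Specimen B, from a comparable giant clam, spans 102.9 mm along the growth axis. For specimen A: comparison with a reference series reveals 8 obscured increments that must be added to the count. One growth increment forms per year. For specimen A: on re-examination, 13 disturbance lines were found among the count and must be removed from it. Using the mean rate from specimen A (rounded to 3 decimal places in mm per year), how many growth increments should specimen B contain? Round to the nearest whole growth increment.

Specimen A: after corrections the count is 183 − 13 + 8 = 178 growth increments.
A: Extension rate ≈ 84.8 / 178 = 0.476 mm/yr.
B spans 102.9 / 0.476 = 216.18 years ≈ 216 growth increments.

216 growth increments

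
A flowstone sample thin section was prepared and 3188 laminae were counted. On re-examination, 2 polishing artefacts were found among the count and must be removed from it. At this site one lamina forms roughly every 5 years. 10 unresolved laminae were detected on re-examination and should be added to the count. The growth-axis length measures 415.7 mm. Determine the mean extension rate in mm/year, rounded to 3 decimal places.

0.026 mm/year

After corrections the count is 3188 − 2 + 10 = 3196 laminae.
Multiplying by 5 years per lamina: 3196 × 5 = 15980 years.
Extension rate ≈ 415.7 / 15980 = 0.026 mm/year.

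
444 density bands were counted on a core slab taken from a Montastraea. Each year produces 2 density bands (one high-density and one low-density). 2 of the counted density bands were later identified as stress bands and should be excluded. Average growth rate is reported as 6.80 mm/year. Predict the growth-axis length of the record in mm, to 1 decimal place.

Adjusted count: 444 − 2 = 442 density bands.
With 2 density bands per year, 442 / 2 = 221 years.
Length ≈ 6.80 × 221 = 1502.8 mm.

1502.8 mm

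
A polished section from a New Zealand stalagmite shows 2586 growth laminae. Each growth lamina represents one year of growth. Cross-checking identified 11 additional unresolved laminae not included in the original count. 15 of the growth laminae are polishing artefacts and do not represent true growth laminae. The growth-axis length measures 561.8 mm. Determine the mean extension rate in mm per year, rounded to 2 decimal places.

Adjusted count: 2586 − 15 + 11 = 2582 growth laminae.
561.8 mm over 2582 years gives 561.8 / 2582 ≈ 0.22 mm per year.

0.22 mm per year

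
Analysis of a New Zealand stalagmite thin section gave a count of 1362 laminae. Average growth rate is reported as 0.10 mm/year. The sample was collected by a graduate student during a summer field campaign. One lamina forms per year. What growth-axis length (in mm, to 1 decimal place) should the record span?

The record spans 1362 years at 0.10 mm per year.
Predicted length = 0.10 mm/year × 1362 years = 136.2 mm.

136.2 mm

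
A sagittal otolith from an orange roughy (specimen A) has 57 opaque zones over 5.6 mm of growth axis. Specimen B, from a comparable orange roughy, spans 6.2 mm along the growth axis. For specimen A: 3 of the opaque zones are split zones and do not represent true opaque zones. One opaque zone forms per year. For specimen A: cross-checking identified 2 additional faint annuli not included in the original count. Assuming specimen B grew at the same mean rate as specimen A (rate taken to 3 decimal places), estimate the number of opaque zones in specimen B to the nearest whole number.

Specimen A: true opaque zone count = 57 − 3 + 2 = 56.
A: Mean rate = 5.6 mm / 56 years ≈ 0.100 mm/year.
Specimen B: 6.2 mm / 0.100 mm per year = 62.00 years ≈ 62 opaque zones.

62 opaque zones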